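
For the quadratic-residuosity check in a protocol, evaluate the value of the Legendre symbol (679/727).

1

Both 679 ≡ 3 and 727 ≡ 3 (mod 4), so reciprocity gives (679/727) = -(727/679). Reduce: 727 ≡ 48 (mod 679). Now have -(48/679).
Factor out 2: 48 = 2^4·3. Since 679 ≡ 7 (mod 8), (2/679) = +1, and (2/679)^4 = +1. Now have -(3/679).
Both 3 ≡ 3 and 679 ≡ 3 (mod 4), so reciprocity gives (3/679) = -(679/3). Reduce: 679 ≡ 1 (mod 3). Now have (1/3).
(1/3) = 1. Collecting the sign factors: 1.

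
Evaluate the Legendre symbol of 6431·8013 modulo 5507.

By multiplicativity, (6431·8013/5507) = (6431/5507)·(8013/5507).
First factor (6431/5507):
Reduce the numerator: 6431 ≡ 924 (mod 5507), so (6431/5507) = (924/5507).
Factor out 2: 924 = 2^2·231. Since 5507 ≡ 3 (mod 8), (2/5507) = -1, and (2/5507)^2 = +1. Now have (231/5507).
Both 231 ≡ 3 and 5507 ≡ 3 (mod 4), so reciprocity gives (231/5507) = -(5507/231). Reduce: 5507 ≡ 194 (mod 231). Now have -(194/231).
Factor out 2: 194 = 2·97. Since 231 ≡ 7 (mod 8), (2/231) = +1. Now have -(97/231).
97 ≡ 1 (mod 4), so quadratic reciprocity gives (97/231) = (231/97). Reduce: 231 ≡ 37 (mod 97). Now have -(37/97).
37 ≡ 1 (mod 4), so quadratic reciprocity gives (37/97) = (97/37). Reduce: 97 ≡ 23 (mod 37). Now have -(23/37).
37 ≡ 1 (mod 4), so quadratic reciprocity gives (23/37) = (37/23). Reduce: 37 ≡ 14 (mod 23). Now have -(14/23).
Factor out 2: 14 = 2·7. Since 23 ≡ 7 (mod 8), (2/23) = +1. Now have -(7/23).
Both 7 ≡ 3 and 23 ≡ 3 (mod 4), so reciprocity gives (7/23) = -(23/7). Reduce: 23 ≡ 2 (mod 7). Now have (2/7).
Factor out 2: 2 = 2. Since 7 ≡ 7 (mod 8), (2/7) = +1. Now have (1/7).
(1/7) = 1. Collecting the sign factors: 1.
Second factor (8013/5507):
Reduce the numerator: 8013 ≡ 2506 (mod 5507), so (8013/5507) = (2506/5507).
Factor out 2: 2506 = 2·1253. Since 5507 ≡ 3 (mod 8), (2/5507) = -1. Now have -(1253/5507).
1253 ≡ 1 (mod 4), so quadratic reciprocity gives (1253/5507) = (5507/1253). Reduce: 5507 ≡ 495 (mod 1253). Now have -(495/1253).
1253 ≡ 1 (mod 4), so quadratic reciprocity gives (495/1253) = (1253/495). Reduce: 1253 ≡ 263 (mod 495). Now have -(263/495).
Both 263 ≡ 3 and 495 ≡ 3 (mod 4), so reciprocity gives (263/495) = -(495/263). Reduce: 495 ≡ 232 (mod 263). Now have (232/263).
Factor out 2: 232 = 2^3·29. Since 263 ≡ 7 (mod 8), (2/263) = +1, and (2/263)^3 = +1. Now have (29/263).
29 ≡ 1 (mod 4), so quadratic reciprocity gives (29/263) = (263/29). Reduce: 263 ≡ 2 (mod 29). Now have (2/29).
Factor out 2: 2 = 2. Since 29 ≡ 5 (mod 8), (2/29) = -1. Now have -(1/29).
(1/29) = 1. Collecting the sign factors: -1.
Product: (1)·(-1) = -1.

-1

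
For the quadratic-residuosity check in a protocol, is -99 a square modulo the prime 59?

yes

(-99|59)
  = -(99|59)    [59 ≡ 3 mod 4 ⇒ (-1|59) = -1]
  = -(40|59)    [99 ≡ 40 mod 59]
  = (5|59)    [59 ≡ 3 mod 8 ⇒ (2|59)^3 = -1]
  = (59|5)    [QR: 5 ≡ 1 mod 4, sign kept]
  = (4|5)    [59 ≡ 4 mod 5]
  = (1|5)    [5 ≡ 5 mod 8 ⇒ (2|5)^2 = +1]
  = 1    [(1|5) = 1]
The Legendre symbol is 1, so x^2 ≡ -99 (mod 59) has solution.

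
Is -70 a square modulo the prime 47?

(-70/47)
  = -(70/47)    [47 ≡ 3 mod 4 ⇒ (-1/47) = -1]
  = -(23/47)    [70 ≡ 23 mod 47]
  = (47/23)    [QR: both ≡ 3 mod 4, sign flips]
  = (1/23)    [47 ≡ 1 mod 23]
  = 1    [(1/23) = 1]
The Legendre symbol is 1, so x^2 ≡ -70 (mod 47) has solution.

yes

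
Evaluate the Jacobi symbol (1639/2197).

1

(1639/2197)
  = (2197/1639)    [QR: 2197 ≡ 1 mod 4, sign kept]
  = (558/1639)    [2197 ≡ 558 mod 1639]
  = (279/1639)    [1639 ≡ 7 mod 8 ⇒ (2/1639) = +1]
  = -(1639/279)    [QR: both ≡ 3 mod 4, sign flips]
  = -(244/279)    [1639 ≡ 244 mod 279]
  = -(61/279)    [279 ≡ 7 mod 8 ⇒ (2/279)^2 = +1]
  = -(279/61)    [QR: 61 ≡ 1 mod 4, sign kept]
  = -(35/61)    [279 ≡ 35 mod 61]
  = -(61/35)    [QR: 61 ≡ 1 mod 4, sign kept]
  = -(26/35)    [61 ≡ 26 mod 35]
  = (13/35)    [35 ≡ 3 mod 8 ⇒ (2/35) = -1]
  = (35/13)    [QR: 13 ≡ 1 mod 4, sign kept]
  = (9/13)    [35 ≡ 9 mod 13]
  = (13/9)    [QR: 9 ≡ 1 mod 4, sign kept]
  = (4/9)    [13 ≡ 4 mod 9]
  = (1/9)    [9 ≡ 1 mod 8 ⇒ (2/9)^2 = +1]
  = 1    [(1/9) = 1]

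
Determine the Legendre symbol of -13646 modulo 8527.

Pull out -1: (-13646 / 8527) = (-1 / 8527)·(13646 / 8527). Since 8527 ≡ 3 (mod 4), (-1 / 8527) = -1. Now have -(13646 / 8527).
Reduce the numerator: 13646 ≡ 5119 (mod 8527), so (13646 / 8527) = (5119 / 8527).
Both 5119 ≡ 3 and 8527 ≡ 3 (mod 4), so reciprocity gives (5119 / 8527) = -(8527 / 5119). Reduce: 8527 ≡ 3408 (mod 5119). Now have (3408 / 5119).
Factor out 2: 3408 = 2^4·213. Since 5119 ≡ 7 (mod 8), (2 / 5119) = +1, and (2 / 5119)^4 = +1. Now have (213 / 5119).
213 ≡ 1 (mod 4), so quadratic reciprocity gives (213 / 5119) = (5119 / 213). Reduce: 5119 ≡ 7 (mod 213). Now have (7 / 213).
213 ≡ 1 (mod 4), so quadratic reciprocity gives (7 / 213) = (213 / 7). Reduce: 213 ≡ 3 (mod 7). Now have (3 / 7).
Both 3 ≡ 3 and 7 ≡ 3 (mod 4), so reciprocity gives (3 / 7) = -(7 / 3). Reduce: 7 ≡ 1 (mod 3). Now have -(1 / 3).
(1 / 3) = 1. Collecting the sign factors: -1.

-1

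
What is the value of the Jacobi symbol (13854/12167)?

(13854/12167)
  = (1687/12167)    [13854 ≡ 1687 mod 12167]
  = -(12167/1687)    [QR: both ≡ 3 mod 4, sign flips]
  = -(358/1687)    [12167 ≡ 358 mod 1687]
  = -(179/1687)    [1687 ≡ 7 mod 8 ⇒ (2/1687) = +1]
  = (1687/179)    [QR: both ≡ 3 mod 4, sign flips]
  = (76/179)    [1687 ≡ 76 mod 179]
  = (19/179)    [179 ≡ 3 mod 8 ⇒ (2/179)^2 = +1]
  = -(179/19)    [QR: both ≡ 3 mod 4, sign flips]
  = -(8/19)    [179 ≡ 8 mod 19]
  = (1/19)    [19 ≡ 3 mod 8 ⇒ (2/19)^3 = -1]
  = 1    [(1/19) = 1]

1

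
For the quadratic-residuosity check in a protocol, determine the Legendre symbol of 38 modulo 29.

1

(38/29)
  = (9/29)    [38 ≡ 9 mod 29]
  = (29/9)    [QR: 9 ≡ 1 mod 4, sign kept]
  = (2/9)    [29 ≡ 2 mod 9]
  = (1/9)    [9 ≡ 1 mod 8 ⇒ (2/9) = +1]
  = 1    [(1/9) = 1]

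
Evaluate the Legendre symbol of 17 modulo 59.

(17 / 59)
  = (59 / 17)    [QR: 17 ≡ 1 mod 4, sign kept]
  = (8 / 17)    [59 ≡ 8 mod 17]
  = (1 / 17)    [17 ≡ 1 mod 8 ⇒ (2 / 17)^3 = +1]
  = 1    [(1 / 17) = 1]

1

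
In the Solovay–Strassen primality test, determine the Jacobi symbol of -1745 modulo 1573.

1

(-1745/1573)
  = (1401/1573)    [-1745 ≡ 1401 mod 1573]
  = (1573/1401)    [QR: 1401 ≡ 1 mod 4, sign kept]
  = (172/1401)    [1573 ≡ 172 mod 1401]
  = (43/1401)    [1401 ≡ 1 mod 8 ⇒ (2/1401)^2 = +1]
  = (1401/43)    [QR: 1401 ≡ 1 mod 4, sign kept]
  = (25/43)    [1401 ≡ 25 mod 43]
  = (43/25)    [QR: 25 ≡ 1 mod 4, sign kept]
  = (18/25)    [43 ≡ 18 mod 25]
  = (9/25)    [25 ≡ 1 mod 8 ⇒ (2/25) = +1]
  = (25/9)    [QR: 9 ≡ 1 mod 4, sign kept]
  = (7/9)    [25 ≡ 7 mod 9]
  = (9/7)    [QR: 9 ≡ 1 mod 4, sign kept]
  = (2/7)    [9 ≡ 2 mod 7]
  = (1/7)    [7 ≡ 7 mod 8 ⇒ (2/7) = +1]
  = 1    [(1/7) = 1]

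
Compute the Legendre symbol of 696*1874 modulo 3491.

1

By multiplicativity, (696·1874/3491) = (696/3491)·(1874/3491).
First factor (696/3491):
(696/3491)
  = -(87/3491)    [3491 ≡ 3 mod 8 ⇒ (2/3491)^3 = -1]
  = (3491/87)    [QR: both ≡ 3 mod 4, sign flips]
  = (11/87)    [3491 ≡ 11 mod 87]
  = -(87/11)    [QR: both ≡ 3 mod 4, sign flips]
  = -(10/11)    [87 ≡ 10 mod 11]
  = (5/11)    [11 ≡ 3 mod 8 ⇒ (2/11) = -1]
  = (11/5)    [QR: 5 ≡ 1 mod 4, sign kept]
  = (1/5)    [11 ≡ 1 mod 5]
  = 1    [(1/5) = 1]
Second factor (1874/3491):
(1874/3491)
  = -(937/3491)    [3491 ≡ 3 mod 8 ⇒ (2/3491) = -1]
  = -(3491/937)    [QR: 937 ≡ 1 mod 4, sign kept]
  = -(680/937)    [3491 ≡ 680 mod 937]
  = -(85/937)    [937 ≡ 1 mod 8 ⇒ (2/937)^3 = +1]
  = -(937/85)    [QR: 85 ≡ 1 mod 4, sign kept]
  = -(2/85)    [937 ≡ 2 mod 85]
  = (1/85)    [85 ≡ 5 mod 8 ⇒ (2/85) = -1]
  = 1    [(1/85) = 1]
Product: (1)·(1) = 1.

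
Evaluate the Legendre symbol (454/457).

Factor out 2: 454 = 2·227. Since 457 ≡ 1 (mod 8), (2/457) = +1. Now have (227/457).
457 ≡ 1 (mod 4), so quadratic reciprocity gives (227/457) = (457/227). Reduce: 457 ≡ 3 (mod 227). Now have (3/227).
Both 3 ≡ 3 and 227 ≡ 3 (mod 4), so reciprocity gives (3/227) = -(227/3). Reduce: 227 ≡ 2 (mod 3). Now have -(2/3).
Factor out 2: 2 = 2. Since 3 ≡ 3 (mod 8), (2/3) = -1. Now have (1/3).
(1/3) = 1. Collecting the sign factors: 1.

1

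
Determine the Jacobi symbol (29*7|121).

By multiplicativity, (29·7|121) = (29|121)·(7|121).
First factor (29|121):
29 ≡ 1 (mod 4), so quadratic reciprocity gives (29|121) = (121|29). Reduce: 121 ≡ 5 (mod 29). Now have (5|29).
5 ≡ 1 (mod 4), so quadratic reciprocity gives (5|29) = (29|5). Reduce: 29 ≡ 4 (mod 5). Now have (4|5).
Factor out 2: 4 = 2^2. Since 5 ≡ 5 (mod 8), (2|5) = -1, and (2|5)^2 = +1. Now have (1|5).
(1|5) = 1. Collecting the sign factors: 1.
Second factor (7|121):
121 ≡ 1 (mod 4), so quadratic reciprocity gives (7|121) = (121|7). Reduce: 121 ≡ 2 (mod 7). Now have (2|7).
Factor out 2: 2 = 2. Since 7 ≡ 7 (mod 8), (2|7) = +1. Now have (1|7).
(1|7) = 1. Collecting the sign factors: 1.
Product: (1)·(1) = 1.

1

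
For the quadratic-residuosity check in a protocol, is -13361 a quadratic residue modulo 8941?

yes

Reduce the numerator: -13361 ≡ 4521 (mod 8941), so (-13361/8941) = (4521/8941).
4521 ≡ 1 (mod 4), so quadratic reciprocity gives (4521/8941) = (8941/4521). Reduce: 8941 ≡ 4420 (mod 4521). Now have (4420/4521).
Factor out 2: 4420 = 2^2·1105. Since 4521 ≡ 1 (mod 8), (2/4521) = +1, and (2/4521)^2 = +1. Now have (1105/4521).
1105 ≡ 1 (mod 4), so quadratic reciprocity gives (1105/4521) = (4521/1105). Reduce: 4521 ≡ 101 (mod 1105). Now have (101/1105).
101 ≡ 1 (mod 4), so quadratic reciprocity gives (101/1105) = (1105/101). Reduce: 1105 ≡ 95 (mod 101). Now have (95/101).
101 ≡ 1 (mod 4), so quadratic reciprocity gives (95/101) = (101/95). Reduce: 101 ≡ 6 (mod 95). Now have (6/95).
Factor out 2: 6 = 2·3. Since 95 ≡ 7 (mod 8), (2/95) = +1. Now have (3/95).
Both 3 ≡ 3 and 95 ≡ 3 (mod 4), so reciprocity gives (3/95) = -(95/3). Reduce: 95 ≡ 2 (mod 3). Now have -(2/3).
Factor out 2: 2 = 2. Since 3 ≡ 3 (mod 8), (2/3) = -1. Now have (1/3).
(1/3) = 1. Collecting the sign factors: 1.
The Legendre symbol is 1, so x^2 ≡ -13361 (mod 8941) has solution.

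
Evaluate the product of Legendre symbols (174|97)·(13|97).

By multiplicativity, (174·13|97) = (174|97)·(13|97).
First factor (174|97):
Reduce the numerator: 174 ≡ 77 (mod 97), so (174|97) = (77|97).
77 ≡ 1 (mod 4), so quadratic reciprocity gives (77|97) = (97|77). Reduce: 97 ≡ 20 (mod 77). Now have (20|77).
Factor out 2: 20 = 2^2·5. Since 77 ≡ 5 (mod 8), (2|77) = -1, and (2|77)^2 = +1. Now have (5|77).
5 ≡ 1 (mod 4), so quadratic reciprocity gives (5|77) = (77|5). Reduce: 77 ≡ 2 (mod 5). Now have (2|5).
Factor out 2: 2 = 2. Since 5 ≡ 5 (mod 8), (2|5) = -1. Now have -(1|5).
(1|5) = 1. Collecting the sign factors: -1.
Second factor (13|97):
13 ≡ 1 (mod 4), so quadratic reciprocity gives (13|97) = (97|13). Reduce: 97 ≡ 6 (mod 13). Now have (6|13).
Factor out 2: 6 = 2·3. Since 13 ≡ 5 (mod 8), (2|13) = -1. Now have -(3|13).
13 ≡ 1 (mod 4), so quadratic reciprocity gives (3|13) = (13|3). Reduce: 13 ≡ 1 (mod 3). Now have -(1|3).
(1|3) = 1. Collecting the sign factors: -1.
Product: (-1)·(-1) = 1.

1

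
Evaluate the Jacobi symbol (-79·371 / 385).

0

By multiplicativity, (-79·371 / 385) = (-79 / 385)·(371 / 385).
First factor (-79 / 385):
(-79 / 385)
  = (306 / 385)    [-79 ≡ 306 mod 385]
  = (153 / 385)    [385 ≡ 1 mod 8 ⇒ (2 / 385) = +1]
  = (385 / 153)    [QR: 153 ≡ 1 mod 4, sign kept]
  = (79 / 153)    [385 ≡ 79 mod 153]
  = (153 / 79)    [QR: 153 ≡ 1 mod 4, sign kept]
  = (74 / 79)    [153 ≡ 74 mod 79]
  = (37 / 79)    [79 ≡ 7 mod 8 ⇒ (2 / 79) = +1]
  = (79 / 37)    [QR: 37 ≡ 1 mod 4, sign kept]
  = (5 / 37)    [79 ≡ 5 mod 37]
  = (37 / 5)    [QR: 5 ≡ 1 mod 4, sign kept]
  = (2 / 5)    [37 ≡ 2 mod 5]
  = -(1 / 5)    [5 ≡ 5 mod 8 ⇒ (2 / 5) = -1]
  = -1    [(1 / 5) = 1]
Second factor (371 / 385):
(371 / 385)
  = (385 / 371)    [QR: 385 ≡ 1 mod 4, sign kept]
  = (14 / 371)    [385 ≡ 14 mod 371]
  = -(7 / 371)    [371 ≡ 3 mod 8 ⇒ (2 / 371) = -1]
  = (371 / 7)    [QR: both ≡ 3 mod 4, sign flips]
  = (0 / 7)    [371 ≡ 0 mod 7]
  = 0    [numerator 0, gcd > 1]
Product: (-1)·(0) = 0.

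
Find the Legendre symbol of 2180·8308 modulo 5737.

-1

By multiplicativity, (2180·8308|5737) = (2180|5737)·(8308|5737).
First factor (2180|5737):
Factor out 2: 2180 = 2^2·545. Since 5737 ≡ 1 (mod 8), (2|5737) = +1, and (2|5737)^2 = +1. Now have (545|5737).
545 ≡ 1 (mod 4), so quadratic reciprocity gives (545|5737) = (5737|545). Reduce: 5737 ≡ 287 (mod 545). Now have (287|545).
545 ≡ 1 (mod 4), so quadratic reciprocity gives (287|545) = (545|287). Reduce: 545 ≡ 258 (mod 287). Now have (258|287).
Factor out 2: 258 = 2·129. Since 287 ≡ 7 (mod 8), (2|287) = +1. Now have (129|287).
129 ≡ 1 (mod 4), so quadratic reciprocity gives (129|287) = (287|129). Reduce: 287 ≡ 29 (mod 129). Now have (29|129).
29 ≡ 1 (mod 4), so quadratic reciprocity gives (29|129) = (129|29). Reduce: 129 ≡ 13 (mod 29). Now have (13|29).
13 ≡ 1 (mod 4), so quadratic reciprocity gives (13|29) = (29|13). Reduce: 29 ≡ 3 (mod 13). Now have (3|13).
13 ≡ 1 (mod 4), so quadratic reciprocity gives (3|13) = (13|3). Reduce: 13 ≡ 1 (mod 3). Now have (1|3).
(1|3) = 1. Collecting the sign factors: 1.
Second factor (8308|5737):
Reduce the numerator: 8308 ≡ 2571 (mod 5737), so (8308|5737) = (2571|5737).
5737 ≡ 1 (mod 4), so quadratic reciprocity gives (2571|5737) = (5737|2571). Reduce: 5737 ≡ 595 (mod 2571). Now have (595|2571).
Both 595 ≡ 3 and 2571 ≡ 3 (mod 4), so reciprocity gives (595|2571) = -(2571|595). Reduce: 2571 ≡ 191 (mod 595). Now have -(191|595).
Both 191 ≡ 3 and 595 ≡ 3 (mod 4), so reciprocity gives (191|595) = -(595|191). Reduce: 595 ≡ 22 (mod 191). Now have (22|191).
Factor out 2: 22 = 2·11. Since 191 ≡ 7 (mod 8), (2|191) = +1. Now have (11|191).
Both 11 ≡ 3 and 191 ≡ 3 (mod 4), so reciprocity gives (11|191) = -(191|11). Reduce: 191 ≡ 4 (mod 11). Now have -(4|11).
Factor out 2: 4 = 2^2. Since 11 ≡ 3 (mod 8), (2|11) = -1, and (2|11)^2 = +1. Now have -(1|11).
(1|11) = 1. Collecting the sign factors: -1.
Product: (1)·(-1) = -1.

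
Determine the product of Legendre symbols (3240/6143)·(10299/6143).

-1

By multiplicativity, (3240·10299/6143) = (3240/6143)·(10299/6143).
First factor (3240/6143):
(3240/6143)
  = (405/6143)    [6143 ≡ 7 mod 8 ⇒ (2/6143)^3 = +1]
  = (6143/405)    [QR: 405 ≡ 1 mod 4, sign kept]
  = (68/405)    [6143 ≡ 68 mod 405]
  = (17/405)    [405 ≡ 5 mod 8 ⇒ (2/405)^2 = +1]
  = (405/17)    [QR: 17 ≡ 1 mod 4, sign kept]
  = (14/17)    [405 ≡ 14 mod 17]
  = (7/17)    [17 ≡ 1 mod 8 ⇒ (2/17) = +1]
  = (17/7)    [QR: 17 ≡ 1 mod 4, sign kept]
  = (3/7)    [17 ≡ 3 mod 7]
  = -(7/3)    [QR: both ≡ 3 mod 4, sign flips]
  = -(1/3)    [7 ≡ 1 mod 3]
  = -1    [(1/3) = 1]
Second factor (10299/6143):
(10299/6143)
  = (4156/6143)    [10299 ≡ 4156 mod 6143]
  = (1039/6143)    [6143 ≡ 7 mod 8 ⇒ (2/6143)^2 = +1]
  = -(6143/1039)    [QR: both ≡ 3 mod 4, sign flips]
  = -(948/1039)    [6143 ≡ 948 mod 1039]
  = -(237/1039)    [1039 ≡ 7 mod 8 ⇒ (2/1039)^2 = +1]
  = -(1039/237)    [QR: 237 ≡ 1 mod 4, sign kept]
  = -(91/237)    [1039 ≡ 91 mod 237]
  = -(237/91)    [QR: 237 ≡ 1 mod 4, sign kept]
  = -(55/91)    [237 ≡ 55 mod 91]
  = (91/55)    [QR: both ≡ 3 mod 4, sign flips]
  = (36/55)    [91 ≡ 36 mod 55]
  = (9/55)    [55 ≡ 7 mod 8 ⇒ (2/55)^2 = +1]
  = (55/9)    [QR: 9 ≡ 1 mod 4, sign kept]
  = (1/9)    [55 ≡ 1 mod 9]
  = 1    [(1/9) = 1]
Product: (-1)·(1) = -1.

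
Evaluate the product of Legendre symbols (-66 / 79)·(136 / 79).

-1

By multiplicativity, (-66·136 / 79) = (-66 / 79)·(136 / 79).
First factor (-66 / 79):
Reduce the numerator: -66 ≡ 13 (mod 79), so (-66 / 79) = (13 / 79).
13 ≡ 1 (mod 4), so quadratic reciprocity gives (13 / 79) = (79 / 13). Reduce: 79 ≡ 1 (mod 13). Now have (1 / 13).
(1 / 13) = 1. Collecting the sign factors: 1.
Second factor (136 / 79):
Reduce the numerator: 136 ≡ 57 (mod 79), so (136 / 79) = (57 / 79).
57 ≡ 1 (mod 4), so quadratic reciprocity gives (57 / 79) = (79 / 57). Reduce: 79 ≡ 22 (mod 57). Now have (22 / 57).
Factor out 2: 22 = 2·11. Since 57 ≡ 1 (mod 8), (2 / 57) = +1. Now have (11 / 57).
57 ≡ 1 (mod 4), so quadratic reciprocity gives (11 / 57) = (57 / 11). Reduce: 57 ≡ 2 (mod 11). Now have (2 / 11).
Factor out 2: 2 = 2. Since 11 ≡ 3 (mod 8), (2 / 11) = -1. Now have -(1 / 11).
(1 / 11) = 1. Collecting the sign factors: -1.
Product: (1)·(-1) = -1.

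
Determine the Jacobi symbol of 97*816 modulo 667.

By multiplicativity, (97·816 / 667) = (97 / 667)·(816 / 667).
First factor (97 / 667):
(97 / 667)
  = (667 / 97)    [QR: 97 ≡ 1 mod 4, sign kept]
  = (85 / 97)    [667 ≡ 85 mod 97]
  = (97 / 85)    [QR: 85 ≡ 1 mod 4, sign kept]
  = (12 / 85)    [97 ≡ 12 mod 85]
  = (3 / 85)    [85 ≡ 5 mod 8 ⇒ (2 / 85)^2 = +1]
  = (85 / 3)    [QR: 85 ≡ 1 mod 4, sign kept]
  = (1 / 3)    [85 ≡ 1 mod 3]
  = 1    [(1 / 3) = 1]
Second factor (816 / 667):
(816 / 667)
  = (149 / 667)    [816 ≡ 149 mod 667]
  = (667 / 149)    [QR: 149 ≡ 1 mod 4, sign kept]
  = (71 / 149)    [667 ≡ 71 mod 149]
  = (149 / 71)    [QR: 149 ≡ 1 mod 4, sign kept]
  = (7 / 71)    [149 ≡ 7 mod 71]
  = -(71 / 7)    [QR: both ≡ 3 mod 4, sign flips]
  = -(1 / 7)    [71 ≡ 1 mod 7]
  = -1    [(1 / 7) = 1]
Product: (1)·(-1) = -1.

-1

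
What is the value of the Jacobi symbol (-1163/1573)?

-1

Pull out -1: (-1163/1573) = (-1/1573)·(1163/1573). Since 1573 ≡ 1 (mod 4), (-1/1573) = +1. Now have (1163/1573).
1573 ≡ 1 (mod 4), so quadratic reciprocity gives (1163/1573) = (1573/1163). Reduce: 1573 ≡ 410 (mod 1163). Now have (410/1163).
Factor out 2: 410 = 2·205. Since 1163 ≡ 3 (mod 8), (2/1163) = -1. Now have -(205/1163).
205 ≡ 1 (mod 4), so quadratic reciprocity gives (205/1163) = (1163/205). Reduce: 1163 ≡ 138 (mod 205). Now have -(138/205).
Factor out 2: 138 = 2·69. Since 205 ≡ 5 (mod 8), (2/205) = -1. Now have (69/205).
69 ≡ 1 (mod 4), so quadratic reciprocity gives (69/205) = (205/69). Reduce: 205 ≡ 67 (mod 69). Now have (67/69).
69 ≡ 1 (mod 4), so quadratic reciprocity gives (67/69) = (69/67). Reduce: 69 ≡ 2 (mod 67). Now have (2/67).
Factor out 2: 2 = 2. Since 67 ≡ 3 (mod 8), (2/67) = -1. Now have -(1/67).
(1/67) = 1. Collecting the sign factors: -1.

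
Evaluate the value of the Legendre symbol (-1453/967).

Reduce the numerator: -1453 ≡ 481 (mod 967), so (-1453/967) = (481/967).
481 ≡ 1 (mod 4), so quadratic reciprocity gives (481/967) = (967/481). Reduce: 967 ≡ 5 (mod 481). Now have (5/481).
5 ≡ 1 (mod 4), so quadratic reciprocity gives (5/481) = (481/5). Reduce: 481 ≡ 1 (mod 5). Now have (1/5).
(1/5) = 1. Collecting the sign factors: 1.

1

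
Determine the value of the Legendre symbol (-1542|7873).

-1

Reduce the numerator: -1542 ≡ 6331 (mod 7873), so (-1542|7873) = (6331|7873).
7873 ≡ 1 (mod 4), so quadratic reciprocity gives (6331|7873) = (7873|6331). Reduce: 7873 ≡ 1542 (mod 6331). Now have (1542|6331).
Factor out 2: 1542 = 2·771. Since 6331 ≡ 3 (mod 8), (2|6331) = -1. Now have -(771|6331).
Both 771 ≡ 3 and 6331 ≡ 3 (mod 4), so reciprocity gives (771|6331) = -(6331|771). Reduce: 6331 ≡ 163 (mod 771). Now have (163|771).
Both 163 ≡ 3 and 771 ≡ 3 (mod 4), so reciprocity gives (163|771) = -(771|163). Reduce: 771 ≡ 119 (mod 163). Now have -(119|163).
Both 119 ≡ 3 and 163 ≡ 3 (mod 4), so reciprocity gives (119|163) = -(163|119). Reduce: 163 ≡ 44 (mod 119). Now have (44|119).
Factor out 2: 44 = 2^2·11. Since 119 ≡ 7 (mod 8), (2|119) = +1, and (2|119)^2 = +1. Now have (11|119).
Both 11 ≡ 3 and 119 ≡ 3 (mod 4), so reciprocity gives (11|119) = -(119|11). Reduce: 119 ≡ 9 (mod 11). Now have -(9|11).
9 ≡ 1 (mod 4), so quadratic reciprocity gives (9|11) = (11|9). Reduce: 11 ≡ 2 (mod 9). Now have -(2|9).
Factor out 2: 2 = 2. Since 9 ≡ 1 (mod 8), (2|9) = +1. Now have -(1|9).
(1|9) = 1. Collecting the sign factors: -1.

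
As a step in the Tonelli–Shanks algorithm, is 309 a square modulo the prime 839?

no

309 ≡ 1 (mod 4), so quadratic reciprocity gives (309/839) = (839/309). Reduce: 839 ≡ 221 (mod 309). Now have (221/309).
221 ≡ 1 (mod 4), so quadratic reciprocity gives (221/309) = (309/221). Reduce: 309 ≡ 88 (mod 221). Now have (88/221).
Factor out 2: 88 = 2^3·11. Since 221 ≡ 5 (mod 8), (2/221) = -1, and (2/221)^3 = -1. Now have -(11/221).
221 ≡ 1 (mod 4), so quadratic reciprocity gives (11/221) = (221/11). Reduce: 221 ≡ 1 (mod 11). Now have -(1/11).
(1/11) = 1. Collecting the sign factors: -1.
(309/839) = -1, and 839 is prime, so 309 is not a quadratic residue mod 839.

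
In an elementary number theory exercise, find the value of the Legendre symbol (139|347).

(139|347)
  = -(347|139)    [QR: both ≡ 3 mod 4, sign flips]
  = -(69|139)    [347 ≡ 69 mod 139]
  = -(139|69)    [QR: 69 ≡ 1 mod 4, sign kept]
  = -(1|69)    [139 ≡ 1 mod 69]
  = -1    [(1|69) = 1]

-1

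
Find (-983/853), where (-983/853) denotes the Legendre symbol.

(-983/853)
  = (723/853)    [-983 ≡ 723 mod 853]
  = (853/723)    [QR: 853 ≡ 1 mod 4, sign kept]
  = (130/723)    [853 ≡ 130 mod 723]
  = -(65/723)    [723 ≡ 3 mod 8 ⇒ (2/723) = -1]
  = -(723/65)    [QR: 65 ≡ 1 mod 4, sign kept]
  = -(8/65)    [723 ≡ 8 mod 65]
  = -(1/65)    [65 ≡ 1 mod 8 ⇒ (2/65)^3 = +1]
  = -1    [(1/65) = 1]

-1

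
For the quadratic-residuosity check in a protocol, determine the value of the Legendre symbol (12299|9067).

-1

Reduce the numerator: 12299 ≡ 3232 (mod 9067), so (12299|9067) = (3232|9067).
Factor out 2: 3232 = 2^5·101. Since 9067 ≡ 3 (mod 8), (2|9067) = -1, and (2|9067)^5 = -1. Now have -(101|9067).
101 ≡ 1 (mod 4), so quadratic reciprocity gives (101|9067) = (9067|101). Reduce: 9067 ≡ 78 (mod 101). Now have -(78|101).
Factor out 2: 78 = 2·39. Since 101 ≡ 5 (mod 8), (2|101) = -1. Now have (39|101).
101 ≡ 1 (mod 4), so quadratic reciprocity gives (39|101) = (101|39). Reduce: 101 ≡ 23 (mod 39). Now have (23|39).
Both 23 ≡ 3 and 39 ≡ 3 (mod 4), so reciprocity gives (23|39) = -(39|23). Reduce: 39 ≡ 16 (mod 23). Now have -(16|23).
Factor out 2: 16 = 2^4. Since 23 ≡ 7 (mod 8), (2|23) = +1, and (2|23)^4 = +1. Now have -(1|23).
(1|23) = 1. Collecting the sign factors: -1.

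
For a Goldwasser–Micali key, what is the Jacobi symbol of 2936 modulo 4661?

(2936/4661)
  = -(367/4661)    [4661 ≡ 5 mod 8 ⇒ (2/4661)^3 = -1]
  = -(4661/367)    [QR: 4661 ≡ 1 mod 4, sign kept]
  = -(257/367)    [4661 ≡ 257 mod 367]
  = -(367/257)    [QR: 257 ≡ 1 mod 4, sign kept]
  = -(110/257)    [367 ≡ 110 mod 257]
  = -(55/257)    [257 ≡ 1 mod 8 ⇒ (2/257) = +1]
  = -(257/55)    [QR: 257 ≡ 1 mod 4, sign kept]
  = -(37/55)    [257 ≡ 37 mod 55]
  = -(55/37)    [QR: 37 ≡ 1 mod 4, sign kept]
  = -(18/37)    [55 ≡ 18 mod 37]
  = (9/37)    [37 ≡ 5 mod 8 ⇒ (2/37) = -1]
  = (37/9)    [QR: 9 ≡ 1 mod 4, sign kept]
  = (1/9)    [37 ≡ 1 mod 9]
  = 1    [(1/9) = 1]

1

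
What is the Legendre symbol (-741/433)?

Pull out -1: (-741/433) = (-1/433)·(741/433). Since 433 ≡ 1 (mod 4), (-1/433) = +1. Now have (741/433).
Reduce the numerator: 741 ≡ 308 (mod 433), so (741/433) = (308/433).
Factor out 2: 308 = 2^2·77. Since 433 ≡ 1 (mod 8), (2/433) = +1, and (2/433)^2 = +1. Now have (77/433).
77 ≡ 1 (mod 4), so quadratic reciprocity gives (77/433) = (433/77). Reduce: 433 ≡ 48 (mod 77). Now have (48/77).
Factor out 2: 48 = 2^4·3. Since 77 ≡ 5 (mod 8), (2/77) = -1, and (2/77)^4 = +1. Now have (3/77).
77 ≡ 1 (mod 4), so quadratic reciprocity gives (3/77) = (77/3). Reduce: 77 ≡ 2 (mod 3). Now have (2/3).
Factor out 2: 2 = 2. Since 3 ≡ 3 (mod 8), (2/3) = -1. Now have -(1/3).
(1/3) = 1. Collecting the sign factors: -1.

-1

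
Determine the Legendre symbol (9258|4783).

(9258|4783)
  = (4475|4783)    [9258 ≡ 4475 mod 4783]
  = -(4783|4475)    [QR: both ≡ 3 mod 4, sign flips]
  = -(308|4475)    [4783 ≡ 308 mod 4475]
  = -(77|4475)    [4475 ≡ 3 mod 8 ⇒ (2|4475)^2 = +1]
  = -(4475|77)    [QR: 77 ≡ 1 mod 4, sign kept]
  = -(9|77)    [4475 ≡ 9 mod 77]
  = -(77|9)    [QR: 9 ≡ 1 mod 4, sign kept]
  = -(5|9)    [77 ≡ 5 mod 9]
  = -(9|5)    [QR: 5 ≡ 1 mod 4, sign kept]
  = -(4|5)    [9 ≡ 4 mod 5]
  = -(1|5)    [5 ≡ 5 mod 8 ⇒ (2|5)^2 = +1]
  = -1    [(1|5) = 1]

-1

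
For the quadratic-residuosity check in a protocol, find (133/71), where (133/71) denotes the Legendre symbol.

(133/71)
  = (62/71)    [133 ≡ 62 mod 71]
  = (31/71)    [71 ≡ 7 mod 8 ⇒ (2/71) = +1]
  = -(71/31)    [QR: both ≡ 3 mod 4, sign flips]
  = -(9/31)    [71 ≡ 9 mod 31]
  = -(31/9)    [QR: 9 ≡ 1 mod 4, sign kept]
  = -(4/9)    [31 ≡ 4 mod 9]
  = -(1/9)    [9 ≡ 1 mod 8 ⇒ (2/9)^2 = +1]
  = -1    [(1/9) = 1]

-1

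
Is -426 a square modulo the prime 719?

yes

(-426/719)
  = (293/719)    [-426 ≡ 293 mod 719]
  = (719/293)    [QR: 293 ≡ 1 mod 4, sign kept]
  = (133/293)    [719 ≡ 133 mod 293]
  = (293/133)    [QR: 133 ≡ 1 mod 4, sign kept]
  = (27/133)    [293 ≡ 27 mod 133]
  = (133/27)    [QR: 133 ≡ 1 mod 4, sign kept]
  = (25/27)    [133 ≡ 25 mod 27]
  = (27/25)    [QR: 25 ≡ 1 mod 4, sign kept]
  = (2/25)    [27 ≡ 2 mod 25]
  = (1/25)    [25 ≡ 1 mod 8 ⇒ (2/25) = +1]
  = 1    [(1/25) = 1]
(-426/719) = 1, and 719 is prime, so -426 is a quadratic residue mod 719.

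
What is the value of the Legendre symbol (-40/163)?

-1

Pull out -1: (-40/163) = (-1/163)·(40/163). Since 163 ≡ 3 (mod 4), (-1/163) = -1. Now have -(40/163).
Factor out 2: 40 = 2^3·5. Since 163 ≡ 3 (mod 8), (2/163) = -1, and (2/163)^3 = -1. Now have (5/163).
5 ≡ 1 (mod 4), so quadratic reciprocity gives (5/163) = (163/5). Reduce: 163 ≡ 3 (mod 5). Now have (3/5).
5 ≡ 1 (mod 4), so quadratic reciprocity gives (3/5) = (5/3). Reduce: 5 ≡ 2 (mod 3). Now have (2/3).
Factor out 2: 2 = 2. Since 3 ≡ 3 (mod 8), (2/3) = -1. Now have -(1/3).
(1/3) = 1. Collecting the sign factors: -1.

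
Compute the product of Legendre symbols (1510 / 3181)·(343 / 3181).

By multiplicativity, (1510·343 / 3181) = (1510 / 3181)·(343 / 3181).
First factor (1510 / 3181):
Factor out 2: 1510 = 2·755. Since 3181 ≡ 5 (mod 8), (2 / 3181) = -1. Now have -(755 / 3181).
3181 ≡ 1 (mod 4), so quadratic reciprocity gives (755 / 3181) = (3181 / 755). Reduce: 3181 ≡ 161 (mod 755). Now have -(161 / 755).
161 ≡ 1 (mod 4), so quadratic reciprocity gives (161 / 755) = (755 / 161). Reduce: 755 ≡ 111 (mod 161). Now have -(111 / 161).
161 ≡ 1 (mod 4), so quadratic reciprocity gives (111 / 161) = (161 / 111). Reduce: 161 ≡ 50 (mod 111). Now have -(50 / 111).
Factor out 2: 50 = 2·25. Since 111 ≡ 7 (mod 8), (2 / 111) = +1. Now have -(25 / 111).
25 ≡ 1 (mod 4), so quadratic reciprocity gives (25 / 111) = (111 / 25). Reduce: 111 ≡ 11 (mod 25). Now have -(11 / 25).
25 ≡ 1 (mod 4), so quadratic reciprocity gives (11 / 25) = (25 / 11). Reduce: 25 ≡ 3 (mod 11). Now have -(3 / 11).
Both 3 ≡ 3 and 11 ≡ 3 (mod 4), so reciprocity gives (3 / 11) = -(11 / 3). Reduce: 11 ≡ 2 (mod 3). Now have (2 / 3).
Factor out 2: 2 = 2. Since 3 ≡ 3 (mod 8), (2 / 3) = -1. Now have -(1 / 3).
(1 / 3) = 1. Collecting the sign factors: -1.
Second factor (343 / 3181):
3181 ≡ 1 (mod 4), so quadratic reciprocity gives (343 / 3181) = (3181 / 343). Reduce: 3181 ≡ 94 (mod 343). Now have (94 / 343).
Factor out 2: 94 = 2·47. Since 343 ≡ 7 (mod 8), (2 / 343) = +1. Now have (47 / 343).
Both 47 ≡ 3 and 343 ≡ 3 (mod 4), so reciprocity gives (47 / 343) = -(343 / 47). Reduce: 343 ≡ 14 (mod 47). Now have -(14 / 47).
Factor out 2: 14 = 2·7. Since 47 ≡ 7 (mod 8), (2 / 47) = +1. Now have -(7 / 47).
Both 7 ≡ 3 and 47 ≡ 3 (mod 4), so reciprocity gives (7 / 47) = -(47 / 7). Reduce: 47 ≡ 5 (mod 7). Now have (5 / 7).
5 ≡ 1 (mod 4), so quadratic reciprocity gives (5 / 7) = (7 / 5). Reduce: 7 ≡ 2 (mod 5). Now have (2 / 5).
Factor out 2: 2 = 2. Since 5 ≡ 5 (mod 8), (2 / 5) = -1. Now have -(1 / 5).
(1 / 5) = 1. Collecting the sign factors: -1.
Product: (-1)·(-1) = 1.

1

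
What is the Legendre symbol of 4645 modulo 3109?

(4645/3109)
  = (1536/3109)    [4645 ≡ 1536 mod 3109]
  = -(3/3109)    [3109 ≡ 5 mod 8 ⇒ (2/3109)^9 = -1]
  = -(3109/3)    [QR: 3109 ≡ 1 mod 4, sign kept]
  = -(1/3)    [3109 ≡ 1 mod 3]
  = -1    [(1/3) = 1]

-1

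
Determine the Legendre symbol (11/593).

-1

(11/593)
  = (593/11)    [QR: 593 ≡ 1 mod 4, sign kept]
  = (10/11)    [593 ≡ 10 mod 11]
  = -(5/11)    [11 ≡ 3 mod 8 ⇒ (2/11) = -1]
  = -(11/5)    [QR: 5 ≡ 1 mod 4, sign kept]
  = -(1/5)    [11 ≡ 1 mod 5]
  = -1    [(1/5) = 1]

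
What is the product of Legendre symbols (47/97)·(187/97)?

-1

By multiplicativity, (47·187/97) = (47/97)·(187/97).
First factor (47/97):
(47/97)
  = (97/47)    [QR: 97 ≡ 1 mod 4, sign kept]
  = (3/47)    [97 ≡ 3 mod 47]
  = -(47/3)    [QR: both ≡ 3 mod 4, sign flips]
  = -(2/3)    [47 ≡ 2 mod 3]
  = (1/3)    [3 ≡ 3 mod 8 ⇒ (2/3) = -1]
  = 1    [(1/3) = 1]
Second factor (187/97):
(187/97)
  = (90/97)    [187 ≡ 90 mod 97]
  = (45/97)    [97 ≡ 1 mod 8 ⇒ (2/97) = +1]
  = (97/45)    [QR: 45 ≡ 1 mod 4, sign kept]
  = (7/45)    [97 ≡ 7 mod 45]
  = (45/7)    [QR: 45 ≡ 1 mod 4, sign kept]
  = (3/7)    [45 ≡ 3 mod 7]
  = -(7/3)    [QR: both ≡ 3 mod 4, sign flips]
  = -(1/3)    [7 ≡ 1 mod 3]
  = -1    [(1/3) = 1]
Product: (1)·(-1) = -1.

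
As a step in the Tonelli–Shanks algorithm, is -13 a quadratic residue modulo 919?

Reduce the numerator: -13 ≡ 906 (mod 919), so (-13/919) = (906/919).
Factor out 2: 906 = 2·453. Since 919 ≡ 7 (mod 8), (2/919) = +1. Now have (453/919).
453 ≡ 1 (mod 4), so quadratic reciprocity gives (453/919) = (919/453). Reduce: 919 ≡ 13 (mod 453). Now have (13/453).
13 ≡ 1 (mod 4), so quadratic reciprocity gives (13/453) = (453/13). Reduce: 453 ≡ 11 (mod 13). Now have (11/13).
13 ≡ 1 (mod 4), so quadratic reciprocity gives (11/13) = (13/11). Reduce: 13 ≡ 2 (mod 11). Now have (2/11).
Factor out 2: 2 = 2. Since 11 ≡ 3 (mod 8), (2/11) = -1. Now have -(1/11).
(1/11) = 1. Collecting the sign factors: -1.
The Legendre symbol is -1, so x^2 ≡ -13 (mod 919) has no solution.

no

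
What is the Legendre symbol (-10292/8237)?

1

Pull out -1: (-10292/8237) = (-1/8237)·(10292/8237). Since 8237 ≡ 1 (mod 4), (-1/8237) = +1. Now have (10292/8237).
Reduce the numerator: 10292 ≡ 2055 (mod 8237), so (10292/8237) = (2055/8237).
8237 ≡ 1 (mod 4), so quadratic reciprocity gives (2055/8237) = (8237/2055). Reduce: 8237 ≡ 17 (mod 2055). Now have (17/2055).
17 ≡ 1 (mod 4), so quadratic reciprocity gives (17/2055) = (2055/17). Reduce: 2055 ≡ 15 (mod 17). Now have (15/17).
17 ≡ 1 (mod 4), so quadratic reciprocity gives (15/17) = (17/15). Reduce: 17 ≡ 2 (mod 15). Now have (2/15).
Factor out 2: 2 = 2. Since 15 ≡ 7 (mod 8), (2/15) = +1. Now have (1/15).
(1/15) = 1. Collecting the sign factors: 1.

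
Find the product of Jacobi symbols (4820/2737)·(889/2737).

By multiplicativity, (4820·889/2737) = (4820/2737)·(889/2737).
First factor (4820/2737):
Reduce the numerator: 4820 ≡ 2083 (mod 2737), so (4820/2737) = (2083/2737).
2737 ≡ 1 (mod 4), so quadratic reciprocity gives (2083/2737) = (2737/2083). Reduce: 2737 ≡ 654 (mod 2083). Now have (654/2083).
Factor out 2: 654 = 2·327. Since 2083 ≡ 3 (mod 8), (2/2083) = -1. Now have -(327/2083).
Both 327 ≡ 3 and 2083 ≡ 3 (mod 4), so reciprocity gives (327/2083) = -(2083/327). Reduce: 2083 ≡ 121 (mod 327). Now have (121/327).
121 ≡ 1 (mod 4), so quadratic reciprocity gives (121/327) = (327/121). Reduce: 327 ≡ 85 (mod 121). Now have (85/121).
85 ≡ 1 (mod 4), so quadratic reciprocity gives (85/121) = (121/85). Reduce: 121 ≡ 36 (mod 85). Now have (36/85).
Factor out 2: 36 = 2^2·9. Since 85 ≡ 5 (mod 8), (2/85) = -1, and (2/85)^2 = +1. Now have (9/85).
9 ≡ 1 (mod 4), so quadratic reciprocity gives (9/85) = (85/9). Reduce: 85 ≡ 4 (mod 9). Now have (4/9).
Factor out 2: 4 = 2^2. Since 9 ≡ 1 (mod 8), (2/9) = +1, and (2/9)^2 = +1. Now have (1/9).
(1/9) = 1. Collecting the sign factors: 1.
Second factor (889/2737):
889 ≡ 1 (mod 4), so quadratic reciprocity gives (889/2737) = (2737/889). Reduce: 2737 ≡ 70 (mod 889). Now have (70/889).
Factor out 2: 70 = 2·35. Since 889 ≡ 1 (mod 8), (2/889) = +1. Now have (35/889).
889 ≡ 1 (mod 4), so quadratic reciprocity gives (35/889) = (889/35). Reduce: 889 ≡ 14 (mod 35). Now have (14/35).
Factor out 2: 14 = 2·7. Since 35 ≡ 3 (mod 8), (2/35) = -1. Now have -(7/35).
Both 7 ≡ 3 and 35 ≡ 3 (mod 4), so reciprocity gives (7/35) = -(35/7). Reduce: 35 ≡ 0 (mod 7). Now have (0/7).
The numerator is now 0 with denominator 7 > 1: the symbol is 0.
Product: (1)·(0) = 0.

0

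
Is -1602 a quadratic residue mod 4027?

yes

(-1602|4027)
  = (2425|4027)    [-1602 ≡ 2425 mod 4027]
  = (4027|2425)    [QR: 2425 ≡ 1 mod 4, sign kept]
  = (1602|2425)    [4027 ≡ 1602 mod 2425]
  = (801|2425)    [2425 ≡ 1 mod 8 ⇒ (2|2425) = +1]
  = (2425|801)    [QR: 801 ≡ 1 mod 4, sign kept]
  = (22|801)    [2425 ≡ 22 mod 801]
  = (11|801)    [801 ≡ 1 mod 8 ⇒ (2|801) = +1]
  = (801|11)    [QR: 801 ≡ 1 mod 4, sign kept]
  = (9|11)    [801 ≡ 9 mod 11]
  = (11|9)    [QR: 9 ≡ 1 mod 4, sign kept]
  = (2|9)    [11 ≡ 2 mod 9]
  = (1|9)    [9 ≡ 1 mod 8 ⇒ (2|9) = +1]
  = 1    [(1|9) = 1]
The Legendre symbol is 1, so x^2 ≡ -1602 (mod 4027) has solution.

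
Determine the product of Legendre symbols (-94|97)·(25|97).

By multiplicativity, (-94·25|97) = (-94|97)·(25|97).
First factor (-94|97):
(-94|97)
  = (94|97)    [97 ≡ 1 mod 4 ⇒ (-1|97) = +1]
  = (47|97)    [97 ≡ 1 mod 8 ⇒ (2|97) = +1]
  = (97|47)    [QR: 97 ≡ 1 mod 4, sign kept]
  = (3|47)    [97 ≡ 3 mod 47]
  = -(47|3)    [QR: both ≡ 3 mod 4, sign flips]
  = -(2|3)    [47 ≡ 2 mod 3]
  = (1|3)    [3 ≡ 3 mod 8 ⇒ (2|3) = -1]
  = 1    [(1|3) = 1]
Second factor (25|97):
(25|97)
  = (97|25)    [QR: 25 ≡ 1 mod 4, sign kept]
  = (22|25)    [97 ≡ 22 mod 25]
  = (11|25)    [25 ≡ 1 mod 8 ⇒ (2|25) = +1]
  = (25|11)    [QR: 25 ≡ 1 mod 4, sign kept]
  = (3|11)    [25 ≡ 3 mod 11]
  = -(11|3)    [QR: both ≡ 3 mod 4, sign flips]
  = -(2|3)    [11 ≡ 2 mod 3]
  = (1|3)    [3 ≡ 3 mod 8 ⇒ (2|3) = -1]
  = 1    [(1|3) = 1]
Product: (1)·(1) = 1.

1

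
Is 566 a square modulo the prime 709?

Factor out 2: 566 = 2·283. Since 709 ≡ 5 (mod 8), (2|709) = -1. Now have -(283|709).
709 ≡ 1 (mod 4), so quadratic reciprocity gives (283|709) = (709|283). Reduce: 709 ≡ 143 (mod 283). Now have -(143|283).
Both 143 ≡ 3 and 283 ≡ 3 (mod 4), so reciprocity gives (143|283) = -(283|143). Reduce: 283 ≡ 140 (mod 143). Now have (140|143).
Factor out 2: 140 = 2^2·35. Since 143 ≡ 7 (mod 8), (2|143) = +1, and (2|143)^2 = +1. Now have (35|143).
Both 35 ≡ 3 and 143 ≡ 3 (mod 4), so reciprocity gives (35|143) = -(143|35). Reduce: 143 ≡ 3 (mod 35). Now have -(3|35).
Both 3 ≡ 3 and 35 ≡ 3 (mod 4), so reciprocity gives (3|35) = -(35|3). Reduce: 35 ≡ 2 (mod 3). Now have (2|3).
Factor out 2: 2 = 2. Since 3 ≡ 3 (mod 8), (2|3) = -1. Now have -(1|3).
(1|3) = 1. Collecting the sign factors: -1.
(566|709) = -1, and 709 is prime, so 566 is not a quadratic residue mod 709.

no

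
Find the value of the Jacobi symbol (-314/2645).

1

(-314/2645)
  = (2331/2645)    [-314 ≡ 2331 mod 2645]
  = (2645/2331)    [QR: 2645 ≡ 1 mod 4, sign kept]
  = (314/2331)    [2645 ≡ 314 mod 2331]
  = -(157/2331)    [2331 ≡ 3 mod 8 ⇒ (2/2331) = -1]
  = -(2331/157)    [QR: 157 ≡ 1 mod 4, sign kept]
  = -(133/157)    [2331 ≡ 133 mod 157]
  = -(157/133)    [QR: 133 ≡ 1 mod 4, sign kept]
  = -(24/133)    [157 ≡ 24 mod 133]
  = (3/133)    [133 ≡ 5 mod 8 ⇒ (2/133)^3 = -1]
  = (133/3)    [QR: 133 ≡ 1 mod 4, sign kept]
  = (1/3)    [133 ≡ 1 mod 3]
  = 1    [(1/3) = 1]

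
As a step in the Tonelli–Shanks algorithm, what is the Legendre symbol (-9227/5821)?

(-9227/5821)
  = (9227/5821)    [5821 ≡ 1 mod 4 ⇒ (-1/5821) = +1]
  = (3406/5821)    [9227 ≡ 3406 mod 5821]
  = -(1703/5821)    [5821 ≡ 5 mod 8 ⇒ (2/5821) = -1]
  = -(5821/1703)    [QR: 5821 ≡ 1 mod 4, sign kept]
  = -(712/1703)    [5821 ≡ 712 mod 1703]
  = -(89/1703)    [1703 ≡ 7 mod 8 ⇒ (2/1703)^3 = +1]
  = -(1703/89)    [QR: 89 ≡ 1 mod 4, sign kept]
  = -(12/89)    [1703 ≡ 12 mod 89]
  = -(3/89)    [89 ≡ 1 mod 8 ⇒ (2/89)^2 = +1]
  = -(89/3)    [QR: 89 ≡ 1 mod 4, sign kept]
  = -(2/3)    [89 ≡ 2 mod 3]
  = (1/3)    [3 ≡ 3 mod 8 ⇒ (2/3) = -1]
  = 1    [(1/3) = 1]

1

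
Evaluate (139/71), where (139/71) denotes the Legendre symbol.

(139/71)
  = (68/71)    [139 ≡ 68 mod 71]
  = (17/71)    [71 ≡ 7 mod 8 ⇒ (2/71)^2 = +1]
  = (71/17)    [QR: 17 ≡ 1 mod 4, sign kept]
  = (3/17)    [71 ≡ 3 mod 17]
  = (17/3)    [QR: 17 ≡ 1 mod 4, sign kept]
  = (2/3)    [17 ≡ 2 mod 3]
  = -(1/3)    [3 ≡ 3 mod 8 ⇒ (2/3) = -1]
  = -1    [(1/3) = 1]

-1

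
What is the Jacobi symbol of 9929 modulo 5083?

(9929 / 5083)
  = (4846 / 5083)    [9929 ≡ 4846 mod 5083]
  = -(2423 / 5083)    [5083 ≡ 3 mod 8 ⇒ (2 / 5083) = -1]
  = (5083 / 2423)    [QR: both ≡ 3 mod 4, sign flips]
  = (237 / 2423)    [5083 ≡ 237 mod 2423]
  = (2423 / 237)    [QR: 237 ≡ 1 mod 4, sign kept]
  = (53 / 237)    [2423 ≡ 53 mod 237]
  = (237 / 53)    [QR: 53 ≡ 1 mod 4, sign kept]
  = (25 / 53)    [237 ≡ 25 mod 53]
  = (53 / 25)    [QR: 25 ≡ 1 mod 4, sign kept]
  = (3 / 25)    [53 ≡ 3 mod 25]
  = (25 / 3)    [QR: 25 ≡ 1 mod 4, sign kept]
  = (1 / 3)    [25 ≡ 1 mod 3]
  = 1    [(1 / 3) = 1]

1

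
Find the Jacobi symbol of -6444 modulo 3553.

-1

Reduce the numerator: -6444 ≡ 662 (mod 3553), so (-6444|3553) = (662|3553).
Factor out 2: 662 = 2·331. Since 3553 ≡ 1 (mod 8), (2|3553) = +1. Now have (331|3553).
3553 ≡ 1 (mod 4), so quadratic reciprocity gives (331|3553) = (3553|331). Reduce: 3553 ≡ 243 (mod 331). Now have (243|331).
Both 243 ≡ 3 and 331 ≡ 3 (mod 4), so reciprocity gives (243|331) = -(331|243). Reduce: 331 ≡ 88 (mod 243). Now have -(88|243).
Factor out 2: 88 = 2^3·11. Since 243 ≡ 3 (mod 8), (2|243) = -1, and (2|243)^3 = -1. Now have (11|243).
Both 11 ≡ 3 and 243 ≡ 3 (mod 4), so reciprocity gives (11|243) = -(243|11). Reduce: 243 ≡ 1 (mod 11). Now have -(1|11).
(1|11) = 1. Collecting the sign factors: -1.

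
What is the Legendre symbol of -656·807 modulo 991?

1

By multiplicativity, (-656·807 / 991) = (-656 / 991)·(807 / 991).
First factor (-656 / 991):
Reduce the numerator: -656 ≡ 335 (mod 991), so (-656 / 991) = (335 / 991).
Both 335 ≡ 3 and 991 ≡ 3 (mod 4), so reciprocity gives (335 / 991) = -(991 / 335). Reduce: 991 ≡ 321 (mod 335). Now have -(321 / 335).
321 ≡ 1 (mod 4), so quadratic reciprocity gives (321 / 335) = (335 / 321). Reduce: 335 ≡ 14 (mod 321). Now have -(14 / 321).
Factor out 2: 14 = 2·7. Since 321 ≡ 1 (mod 8), (2 / 321) = +1. Now have -(7 / 321).
321 ≡ 1 (mod 4), so quadratic reciprocity gives (7 / 321) = (321 / 7). Reduce: 321 ≡ 6 (mod 7). Now have -(6 / 7).
Factor out 2: 6 = 2·3. Since 7 ≡ 7 (mod 8), (2 / 7) = +1. Now have -(3 / 7).
Both 3 ≡ 3 and 7 ≡ 3 (mod 4), so reciprocity gives (3 / 7) = -(7 / 3). Reduce: 7 ≡ 1 (mod 3). Now have (1 / 3).
(1 / 3) = 1. Collecting the sign factors: 1.
Second factor (807 / 991):
Both 807 ≡ 3 and 991 ≡ 3 (mod 4), so reciprocity gives (807 / 991) = -(991 / 807). Reduce: 991 ≡ 184 (mod 807). Now have -(184 / 807).
Factor out 2: 184 = 2^3·23. Since 807 ≡ 7 (mod 8), (2 / 807) = +1, and (2 / 807)^3 = +1. Now have -(23 / 807).
Both 23 ≡ 3 and 807 ≡ 3 (mod 4), so reciprocity gives (23 / 807) = -(807 / 23). Reduce: 807 ≡ 2 (mod 23). Now have (2 / 23).
Factor out 2: 2 = 2. Since 23 ≡ 7 (mod 8), (2 / 23) = +1. Now have (1 / 23).
(1 / 23) = 1. Collecting the sign factors: 1.
Product: (1)·(1) = 1.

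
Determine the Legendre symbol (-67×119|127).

By multiplicativity, (-67·119|127) = (-67|127)·(119|127).
First factor (-67|127):
(-67|127)
  = (60|127)    [-67 ≡ 60 mod 127]
  = (15|127)    [127 ≡ 7 mod 8 ⇒ (2|127)^2 = +1]
  = -(127|15)    [QR: both ≡ 3 mod 4, sign flips]
  = -(7|15)    [127 ≡ 7 mod 15]
  = (15|7)    [QR: both ≡ 3 mod 4, sign flips]
  = (1|7)    [15 ≡ 1 mod 7]
  = 1    [(1|7) = 1]
Second factor (119|127):
(119|127)
  = -(127|119)    [QR: both ≡ 3 mod 4, sign flips]
  = -(8|119)    [127 ≡ 8 mod 119]
  = -(1|119)    [119 ≡ 7 mod 8 ⇒ (2|119)^3 = +1]
  = -1    [(1|119) = 1]
Product: (1)·(-1) = -1.

-1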